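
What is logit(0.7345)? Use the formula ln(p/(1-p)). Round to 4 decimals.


Compute the odds: 0.7345/0.2655 = 2.7665.
Take the natural log: ln(2.7665) = 1.0176.

1.0176


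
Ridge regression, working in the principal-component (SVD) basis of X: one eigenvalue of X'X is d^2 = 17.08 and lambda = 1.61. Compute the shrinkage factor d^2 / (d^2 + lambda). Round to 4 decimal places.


Compute the denominator: 17.08 + 1.61 = 18.6900.
Shrinkage factor = 17.08 / 18.6900 = 0.9139.

0.9139


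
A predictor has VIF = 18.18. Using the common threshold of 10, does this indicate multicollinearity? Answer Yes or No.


The threshold is 10.
VIF = 18.18 is >= 10.
Multicollinearity indication: Yes.

Yes


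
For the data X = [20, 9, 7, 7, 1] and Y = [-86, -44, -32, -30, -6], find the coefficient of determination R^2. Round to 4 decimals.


The fitted line is Y = -2.4647 + -4.2199*X.
SSres = 17.8755, SStot = 3451.2000.
R^2 = 1 - SSres/SStot = 0.9948.

0.9948


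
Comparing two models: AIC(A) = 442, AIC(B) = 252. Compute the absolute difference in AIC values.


|AIC_A - AIC_B| = |442 - 252| = 190.
Model B is preferred (lower AIC).

190


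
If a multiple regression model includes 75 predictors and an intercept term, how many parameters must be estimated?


Total coefficients = number of predictors + 1 (for the intercept).
= 75 + 1 = 76.

76


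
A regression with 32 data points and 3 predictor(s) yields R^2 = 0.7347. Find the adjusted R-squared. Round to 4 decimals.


Using the formula:
(1 - 0.7347) = 0.2653.
Multiply by 31/28: 0.2653 * 31 = 8.2243, then 8.2243 / 28 = 0.2937.
Adj R^2 = 1 - 0.2937 = 0.7063.

0.7063


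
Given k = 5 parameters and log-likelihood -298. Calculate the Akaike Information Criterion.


Compute:
2k = 2*5 = 10.
-2*loglik = -2*(-298) = 596.
AIC = 10 + 596 = 606.

606


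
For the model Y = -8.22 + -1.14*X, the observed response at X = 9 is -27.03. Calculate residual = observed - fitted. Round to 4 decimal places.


Predicted = -8.22 + -1.14 * 9 = -18.4800.
Residual = -27.03 - -18.4800 = -8.5500.

-8.5500


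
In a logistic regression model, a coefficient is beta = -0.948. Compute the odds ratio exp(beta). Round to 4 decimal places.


exp(-0.948) = 0.3875.
So the odds ratio is 0.3875.

0.3875


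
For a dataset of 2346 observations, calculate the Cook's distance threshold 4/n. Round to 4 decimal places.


The threshold is 4/n.
4/2346 = 0.0017.

0.0017


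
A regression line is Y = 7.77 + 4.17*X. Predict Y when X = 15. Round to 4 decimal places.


Substitute X = 15 into the equation:
Y = 7.77 + 4.17 * 15 = 7.77 + 62.5500 = 70.3200.

70.3200


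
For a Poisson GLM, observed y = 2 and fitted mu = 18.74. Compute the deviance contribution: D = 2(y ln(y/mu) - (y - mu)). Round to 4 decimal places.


y/mu = 2/18.74 = 0.106724 (approx.), and ln(2/18.74) = -2.237513.
y * ln(y/mu) = 2 * -2.237513 = -4.475026.
y - mu = -16.74.
D = 2 * (-4.475026 - -16.74) = 24.529948, which rounds to 24.5299.

24.5299


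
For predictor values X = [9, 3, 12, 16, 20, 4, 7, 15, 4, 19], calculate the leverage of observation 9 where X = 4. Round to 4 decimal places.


Mean of X: xbar = 10.9000.
SXX = 368.9000.
For X = 4: h = 1/10 + (4 - 10.9000)^2/368.9000 = 0.2291.

0.2291


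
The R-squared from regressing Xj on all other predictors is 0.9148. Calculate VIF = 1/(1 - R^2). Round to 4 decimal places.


Using VIF = 1/(1 - R^2_j):
1 - 0.9148 = 0.0852.
VIF = 11.7371.

11.7371


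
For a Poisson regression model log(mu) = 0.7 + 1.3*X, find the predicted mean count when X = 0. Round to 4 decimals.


eta = 0.7 + 1.3 * 0 = 0.7000.
mu = exp(0.7000) = 2.0138.

2.0138


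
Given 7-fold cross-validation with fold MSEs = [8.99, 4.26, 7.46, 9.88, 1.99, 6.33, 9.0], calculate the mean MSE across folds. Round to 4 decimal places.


Sum of fold MSEs = 47.9100.
Average = 47.9100 / 7 = 6.8443.

6.8443


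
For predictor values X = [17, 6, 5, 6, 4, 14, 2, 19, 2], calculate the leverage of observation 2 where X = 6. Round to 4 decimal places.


Mean of X: xbar = 8.3333.
SXX = 342.0000.
For X = 6: h = 1/9 + (6 - 8.3333)^2/342.0000 = 0.1270.

0.1270


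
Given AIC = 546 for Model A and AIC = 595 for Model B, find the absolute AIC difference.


|AIC_A - AIC_B| = |546 - 595| = 49.
Model A is preferred (lower AIC).

49


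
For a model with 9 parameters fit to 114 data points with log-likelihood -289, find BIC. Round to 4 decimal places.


k * ln(n) = 9 * ln(114) = 9 * 4.736198 = 42.625782.
-2 * loglik = -2 * (-289) = 578.
BIC = 42.625782 + 578 = 620.625782, which rounds to 620.6258.

620.6258


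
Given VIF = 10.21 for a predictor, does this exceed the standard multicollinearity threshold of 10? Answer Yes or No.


The threshold is 10.
VIF = 10.21 is >= 10.
Multicollinearity indication: Yes.

Yes


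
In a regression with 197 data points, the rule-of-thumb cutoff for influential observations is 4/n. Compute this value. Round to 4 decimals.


Using the rule of thumb:
Threshold = 4 / 197 = 0.0203.

0.0203


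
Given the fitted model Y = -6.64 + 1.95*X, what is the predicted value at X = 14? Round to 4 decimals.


Predicted value:
Y = -6.64 + (1.95)(14) = -6.64 + 27.3000 = 20.6600.

20.6600


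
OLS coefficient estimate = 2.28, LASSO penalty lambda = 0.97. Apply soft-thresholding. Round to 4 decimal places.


|beta_OLS| = 2.28.
lambda = 0.97.
Since |beta| > lambda, coefficient = sign(beta)*(|beta| - lambda) = 1.3100.
Result = 1.3100.

1.3100


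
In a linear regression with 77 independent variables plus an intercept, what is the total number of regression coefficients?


Total coefficients = number of predictors + 1 (for the intercept).
= 77 + 1 = 78.

78


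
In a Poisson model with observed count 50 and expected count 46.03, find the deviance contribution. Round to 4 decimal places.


y/mu = 50/46.03 = 1.086248 (approx.), and ln(50/46.03) = 0.082730.
y * ln(y/mu) = 50 * 0.082730 = 4.136500.
y - mu = 3.97.
D = 2 * (4.136500 - 3.97) = 0.333000, which rounds to 0.3330.

0.3330


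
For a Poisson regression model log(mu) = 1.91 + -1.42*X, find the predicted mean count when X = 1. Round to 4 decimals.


eta = 1.91 + -1.42 * 1 = 0.4900.
mu = exp(0.4900) = 1.6323.

1.6323


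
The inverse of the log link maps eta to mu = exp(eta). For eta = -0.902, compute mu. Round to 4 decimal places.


Apply the inverse link:
mu = e^-0.902 = 0.4058.

0.4058


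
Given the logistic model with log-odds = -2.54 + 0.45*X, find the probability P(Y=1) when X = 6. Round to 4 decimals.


Linear predictor: z = -2.54 + 0.45 * 6 = 0.1600.
P = 1/(1 + exp(-0.1600)) = 1/(1 + 0.8521) = 0.5399.

0.5399


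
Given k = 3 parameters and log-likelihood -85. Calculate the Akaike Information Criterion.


AIC = 2*3 - 2*(-85).
= 6 + 170 = 176.

176


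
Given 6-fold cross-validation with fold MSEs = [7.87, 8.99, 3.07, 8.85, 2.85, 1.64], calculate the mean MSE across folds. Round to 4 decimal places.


Add all fold MSEs: 33.2700.
Divide by k = 6: 33.2700/6 = 5.5450.

5.5450


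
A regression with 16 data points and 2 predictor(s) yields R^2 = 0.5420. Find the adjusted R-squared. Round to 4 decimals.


Adjusted R^2 = 1 - (1 - R^2) * (n-1)/(n-p-1).
(1 - R^2) = 0.4580.
(n-1)/(n-p-1) = 15/13.
(1 - R^2) * (n-1) = 0.4580 * 15 = 6.8700.
Divide by (n-p-1): 6.8700 / 13 = 0.5285.
Adj R^2 = 1 - 0.5285 = 0.4715.

0.4715


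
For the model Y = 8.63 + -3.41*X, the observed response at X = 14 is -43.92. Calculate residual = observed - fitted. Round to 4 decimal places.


Fitted value at X = 14 is yhat = 8.63 + -3.41*14 = -39.1100.
Residual = -43.92 - -39.1100 = -4.8100.

-4.8100


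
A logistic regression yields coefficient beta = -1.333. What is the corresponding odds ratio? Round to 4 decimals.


Odds ratio = exp(beta) = exp(-1.333).
= 0.2637.

0.2637


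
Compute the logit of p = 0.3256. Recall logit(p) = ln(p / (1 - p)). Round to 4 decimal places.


The odds are p/(1-p) = 0.3256 / 0.6744 = 0.4828.
logit(p) = ln(0.4828) = -0.7282.

-0.7282


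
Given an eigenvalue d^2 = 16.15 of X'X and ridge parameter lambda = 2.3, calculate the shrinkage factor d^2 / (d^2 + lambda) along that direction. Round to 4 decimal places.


Denominator = d^2 + lambda = 16.15 + 2.3 = 18.4500.
Shrinkage = 16.15 / 18.4500 = 0.8753.

0.8753


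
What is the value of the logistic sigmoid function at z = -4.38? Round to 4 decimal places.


Compute exp(4.3800) = 79.8380.
Sigmoid = 1 / (1 + 79.8380) = 1 / 80.8380 = 0.0124.

0.0124


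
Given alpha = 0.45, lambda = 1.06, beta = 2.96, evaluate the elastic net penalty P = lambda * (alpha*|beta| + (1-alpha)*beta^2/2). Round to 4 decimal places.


Compute:
L1 = 0.45 * 2.96 = 1.3320.
L2 = 0.55 * 2.96^2 / 2 = 2.4094.
Penalty = 1.06 * (1.3320 + 2.4094) = 3.9659.

3.9659


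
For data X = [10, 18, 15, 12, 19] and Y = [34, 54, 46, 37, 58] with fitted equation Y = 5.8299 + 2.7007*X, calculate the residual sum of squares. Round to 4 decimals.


Predicted values from Y = 5.8299 + 2.7007*X.
Residuals: [1.1631, -0.4425, -0.3404, -1.2383, 0.8568].
SSres = 3.9320.

3.9320


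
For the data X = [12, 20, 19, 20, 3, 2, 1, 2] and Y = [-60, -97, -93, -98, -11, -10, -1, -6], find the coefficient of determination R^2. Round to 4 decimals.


Fit the OLS line: b0 = 2.8411, b1 = -5.0472.
SSres = 18.6654.
SStot = 13848.0000.
R^2 = 1 - 18.6654/13848.0000 = 0.9987.

0.9987


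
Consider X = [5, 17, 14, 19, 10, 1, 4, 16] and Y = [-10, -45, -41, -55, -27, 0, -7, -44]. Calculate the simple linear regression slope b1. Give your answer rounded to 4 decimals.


The sample means are xbar = 10.7500 and ybar = -28.6250.
Compute S_xx = 319.5000 and S_xy = -974.2500.
Slope b1 = S_xy / S_xx = -974.2500 / 319.5000 = -3.0493.

-3.0493


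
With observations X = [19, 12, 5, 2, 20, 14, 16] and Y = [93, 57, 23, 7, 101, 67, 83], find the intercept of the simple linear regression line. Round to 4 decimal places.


First find the slope: b1 = 5.1757.
Means: xbar = 12.5714, ybar = 61.5714.
b0 = ybar - b1 * xbar = 61.5714 - 5.1757 * 12.5714 = -3.4944.

-3.4944


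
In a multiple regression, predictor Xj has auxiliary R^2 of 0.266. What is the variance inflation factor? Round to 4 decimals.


Denominator: 1 - 0.266 = 0.734.
VIF = 1 / 0.734 = 1.3624.

1.3624


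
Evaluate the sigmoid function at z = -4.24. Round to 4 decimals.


Compute exp(4.2400) = 69.4079.
Sigmoid = 1 / (1 + 69.4079) = 1 / 70.4079 = 0.0142.

0.0142


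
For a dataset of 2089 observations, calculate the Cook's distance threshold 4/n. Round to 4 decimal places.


Cook's distance cutoff = 4/n = 4/2089.
= 0.0019.

0.0019


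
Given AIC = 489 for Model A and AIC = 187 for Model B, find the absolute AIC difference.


Absolute difference = |489 - 187| = 302.
The model with lower AIC (B) is preferred.

302


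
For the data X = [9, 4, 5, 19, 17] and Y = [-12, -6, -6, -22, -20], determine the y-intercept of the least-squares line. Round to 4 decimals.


First find the slope: b1 = -1.0975.
Means: xbar = 10.8000, ybar = -13.2000.
b0 = ybar - b1 * xbar = -13.2000 - -1.0975 * 10.8000 = -1.3475.

-1.3475


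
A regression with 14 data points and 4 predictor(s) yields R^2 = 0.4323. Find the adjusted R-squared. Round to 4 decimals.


Adjusted R^2 = 1 - (1 - R^2) * (n-1)/(n-p-1).
(1 - R^2) = 0.5677.
(n-1)/(n-p-1) = 13/9.
(1 - R^2) * (n-1) = 0.5677 * 13 = 7.3801.
Divide by (n-p-1): 7.3801 / 9 = 0.8200.
Adj R^2 = 1 - 0.8200 = 0.1800.

0.1800


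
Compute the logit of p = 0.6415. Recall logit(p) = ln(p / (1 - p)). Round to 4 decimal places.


The odds are p/(1-p) = 0.6415 / 0.3585 = 1.7894.
logit(p) = ln(1.7894) = 0.5819.

0.5819


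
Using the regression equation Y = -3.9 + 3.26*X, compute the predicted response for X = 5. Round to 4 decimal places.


Plug X = 5 into Y = -3.9 + 3.26*X:
Y = -3.9 + 16.3000 = 12.4000.

12.4000


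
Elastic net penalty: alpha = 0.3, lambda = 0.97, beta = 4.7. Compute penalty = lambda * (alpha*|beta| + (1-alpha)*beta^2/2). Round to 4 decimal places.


alpha * |beta| = 0.3 * 4.7 = 1.4100.
(1-alpha) * beta^2/2 = 0.7 * 22.0900/2 = 7.7315.
Total = 0.97 * (1.4100 + 7.7315) = 8.8673.

8.8673


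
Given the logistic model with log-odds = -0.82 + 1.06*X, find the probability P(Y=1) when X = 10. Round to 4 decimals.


Compute z = -0.82 + (1.06)(10) = 9.7800.
exp(-z) = 0.0001.
P = 1/(1 + 0.0001) = 0.9999.

0.9999


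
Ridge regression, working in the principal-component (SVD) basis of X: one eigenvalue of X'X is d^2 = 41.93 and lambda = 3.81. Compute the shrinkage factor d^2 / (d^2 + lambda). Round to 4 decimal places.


Denominator = d^2 + lambda = 41.93 + 3.81 = 45.7400.
Shrinkage = 41.93 / 45.7400 = 0.9167.

0.9167


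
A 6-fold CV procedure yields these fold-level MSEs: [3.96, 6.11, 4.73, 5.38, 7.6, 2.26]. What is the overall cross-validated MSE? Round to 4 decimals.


Add all fold MSEs: 30.0400.
Divide by k = 6: 30.0400/6 = 5.0067.

5.0067


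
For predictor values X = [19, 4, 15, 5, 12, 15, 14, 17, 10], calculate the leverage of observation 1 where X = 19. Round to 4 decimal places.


Compute xbar = 12.3333 with n = 9 observations.
SXX = 212.0000.
Leverage = 1/9 + (19 - 12.3333)^2/212.0000 = 0.3208.

0.3208


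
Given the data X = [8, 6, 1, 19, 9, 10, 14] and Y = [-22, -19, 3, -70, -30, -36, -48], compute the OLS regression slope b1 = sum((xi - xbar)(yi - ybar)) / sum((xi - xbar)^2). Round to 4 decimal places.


Calculate xbar = 9.5714, ybar = -31.7143.
S_xx = 197.7143, S_xy = -794.1429.
Using b1 = S_xy / S_xx = -794.1429 / 197.7143, we get b1 = -4.0166.

-4.0166


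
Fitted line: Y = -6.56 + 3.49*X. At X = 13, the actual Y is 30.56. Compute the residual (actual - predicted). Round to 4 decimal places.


Compute yhat = -6.56 + (3.49)(13) = 38.8100.
Residual = actual - predicted = 30.56 - 38.8100 = -8.2500.

-8.2500


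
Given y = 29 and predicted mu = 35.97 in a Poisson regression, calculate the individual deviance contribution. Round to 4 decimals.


Compute y*ln(y/mu) = 29*ln(29/35.97) = 29*-0.215389 = -6.246281.
y - mu = -6.97.
D = 2*(-6.246281 - (-6.97)) = 1.447438, which rounds to 1.4474.

1.4474


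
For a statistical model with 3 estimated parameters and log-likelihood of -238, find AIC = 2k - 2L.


Compute:
2k = 2*3 = 6.
-2*loglik = -2*(-238) = 476.
AIC = 6 + 476 = 482.

482


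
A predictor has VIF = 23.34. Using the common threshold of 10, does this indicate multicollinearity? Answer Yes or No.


The threshold is 10.
VIF = 23.34 is >= 10.
Multicollinearity indication: Yes.

Yes


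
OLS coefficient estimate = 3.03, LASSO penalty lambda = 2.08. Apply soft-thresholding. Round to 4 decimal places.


Check: |3.03| = 3.03 vs lambda = 2.08.
Since |beta| > lambda, coefficient = sign(beta)*(|beta| - lambda) = 0.9500.
Soft-thresholded coefficient = 0.9500.

0.9500


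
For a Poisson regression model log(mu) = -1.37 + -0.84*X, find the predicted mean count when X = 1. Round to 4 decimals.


eta = -1.37 + -0.84 * 1 = -2.2100.
mu = exp(-2.2100) = 0.1097.

0.1097


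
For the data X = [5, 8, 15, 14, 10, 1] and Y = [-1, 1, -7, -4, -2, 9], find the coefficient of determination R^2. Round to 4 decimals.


After computing the OLS fit (b0=7.5998, b1=-0.9358):
SSres = 24.2450, SStot = 149.3333.
R^2 = 1 - 24.2450/149.3333 = 0.8376.

0.8376


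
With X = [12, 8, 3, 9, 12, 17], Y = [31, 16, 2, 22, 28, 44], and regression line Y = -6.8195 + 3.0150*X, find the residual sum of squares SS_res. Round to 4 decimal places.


Compute predicted values, then residuals = yi - yhat_i.
Residuals: [1.6395, -1.3005, -0.2255, 1.6845, -1.3605, -0.4355].
SSres = sum(residual^2) = 9.3083.

9.3083


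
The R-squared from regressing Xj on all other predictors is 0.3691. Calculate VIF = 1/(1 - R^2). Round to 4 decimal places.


Using VIF = 1/(1 - R^2_j):
1 - 0.3691 = 0.6309.
VIF = 1.5850.

1.5850


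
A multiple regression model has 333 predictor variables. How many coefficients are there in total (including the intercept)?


Total coefficients = number of predictors + 1 (for the intercept).
= 333 + 1 = 334.

334


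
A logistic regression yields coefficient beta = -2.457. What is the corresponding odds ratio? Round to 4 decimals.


Odds ratio = exp(beta) = exp(-2.457).
= 0.0857.

0.0857


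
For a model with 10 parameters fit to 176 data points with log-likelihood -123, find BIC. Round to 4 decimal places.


k * ln(n) = 10 * ln(176) = 10 * 5.170484 = 51.704840.
-2 * loglik = -2 * (-123) = 246.
BIC = 51.704840 + 246 = 297.704840, which rounds to 297.7048.

297.7048


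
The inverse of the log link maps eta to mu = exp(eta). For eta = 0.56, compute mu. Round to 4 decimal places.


Apply the inverse link:
mu = e^0.56 = 1.7507.

1.7507


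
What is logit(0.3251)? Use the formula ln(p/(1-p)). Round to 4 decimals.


Compute the odds: 0.3251/0.6749 = 0.4817.
Take the natural log: ln(0.4817) = -0.7304.

-0.7304


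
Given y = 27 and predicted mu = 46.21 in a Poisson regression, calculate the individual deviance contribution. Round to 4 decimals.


First: ln(27/46.21) = -0.537359.
Then: 27 * -0.537359 = -14.508693.
y - mu = 27 - 46.21 = -19.21.
D = 2(-14.508693 - -19.21) = 9.402614, which rounds to 9.4026.

9.4026


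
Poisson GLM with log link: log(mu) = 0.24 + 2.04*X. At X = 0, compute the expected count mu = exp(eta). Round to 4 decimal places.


Linear predictor: eta = 0.24 + (2.04)(0) = 0.2400.
Expected count: mu = exp(0.2400) = 1.2712.

1.2712


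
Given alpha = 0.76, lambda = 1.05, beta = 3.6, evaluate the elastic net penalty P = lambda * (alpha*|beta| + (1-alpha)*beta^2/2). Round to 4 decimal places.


Compute:
L1 = 0.76 * 3.6 = 2.7360.
L2 = 0.24 * 3.6^2 / 2 = 1.5552.
Penalty = 1.05 * (2.7360 + 1.5552) = 4.5058.

4.5058


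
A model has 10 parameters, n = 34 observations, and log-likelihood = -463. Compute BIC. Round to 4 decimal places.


Compute k*ln(n) = 10*ln(34) = 10*3.526361 = 35.263610.
Then -2*loglik = 926.
BIC = 35.263610 + 926 = 961.263610, which rounds to 961.2636.

961.2636


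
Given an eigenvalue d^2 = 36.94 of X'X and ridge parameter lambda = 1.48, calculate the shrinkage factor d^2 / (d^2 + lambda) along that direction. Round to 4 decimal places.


Compute the denominator: 36.94 + 1.48 = 38.4200.
Shrinkage factor = 36.94 / 38.4200 = 0.9615.

0.9615


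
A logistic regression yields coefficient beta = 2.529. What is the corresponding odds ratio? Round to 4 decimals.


The odds ratio is computed as:
OR = e^(2.529) = 12.5410.

12.5410


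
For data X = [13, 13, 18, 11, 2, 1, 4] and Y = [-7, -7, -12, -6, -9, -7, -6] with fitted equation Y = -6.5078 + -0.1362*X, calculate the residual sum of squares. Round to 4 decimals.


For each point, residual = actual - predicted.
Residuals: [1.2784, 1.2784, -3.0406, 2.0060, -2.2198, -0.3560, 1.0526].
Sum of squared residuals = 22.7001.

22.7001


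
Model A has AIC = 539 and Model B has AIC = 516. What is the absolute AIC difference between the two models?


Compute |539 - 516| = 23.
Model B has the smaller AIC.

23


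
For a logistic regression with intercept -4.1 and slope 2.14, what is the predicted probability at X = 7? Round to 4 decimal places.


z = -4.1 + 2.14 * 7 = 10.8800.
Sigmoid: P = 1 / (1 + exp(-10.8800)) = 1.0000.

1.0000


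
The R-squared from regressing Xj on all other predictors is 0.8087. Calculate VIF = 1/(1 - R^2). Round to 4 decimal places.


Using VIF = 1/(1 - R^2_j):
1 - 0.8087 = 0.1913.
VIF = 5.2274.

5.2274


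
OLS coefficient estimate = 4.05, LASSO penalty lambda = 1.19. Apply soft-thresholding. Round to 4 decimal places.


Absolute value: |4.05| = 4.05.
Compare to lambda = 1.19.
Since |beta| > lambda, coefficient = sign(beta)*(|beta| - lambda) = 2.8600.

2.8600


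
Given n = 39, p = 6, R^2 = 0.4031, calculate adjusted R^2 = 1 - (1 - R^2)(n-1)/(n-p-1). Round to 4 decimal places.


Using the formula:
(1 - 0.4031) = 0.5969.
Multiply by 38/32: 0.5969 * 38 = 22.6822, then 22.6822 / 32 = 0.7088.
Adj R^2 = 1 - 0.7088 = 0.2912.

0.2912


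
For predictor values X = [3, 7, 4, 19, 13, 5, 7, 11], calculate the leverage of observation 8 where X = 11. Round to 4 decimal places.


Mean of X: xbar = 8.6250.
SXX = 203.8750.
For X = 11: h = 1/8 + (11 - 8.6250)^2/203.8750 = 0.1527.

0.1527


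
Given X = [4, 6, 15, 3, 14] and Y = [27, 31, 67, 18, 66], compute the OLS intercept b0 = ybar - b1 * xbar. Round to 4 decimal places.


First find the slope: b1 = 4.0356.
Means: xbar = 8.4000, ybar = 41.8000.
b0 = ybar - b1 * xbar = 41.8000 - 4.0356 * 8.4000 = 7.9009.

7.9009


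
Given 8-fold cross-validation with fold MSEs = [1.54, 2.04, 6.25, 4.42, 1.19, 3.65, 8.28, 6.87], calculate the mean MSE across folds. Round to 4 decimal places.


Sum of fold MSEs = 34.2400.
Average = 34.2400 / 8 = 4.2800.

4.2800


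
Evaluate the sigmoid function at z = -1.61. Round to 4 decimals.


First, exp(1.6100) = 5.0028.
Then sigma(z) = 1/(1 + 5.0028) = 0.1666.

0.1666


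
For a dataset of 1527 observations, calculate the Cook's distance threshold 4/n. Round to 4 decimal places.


The threshold is 4/n.
4/1527 = 0.0026.

0.0026


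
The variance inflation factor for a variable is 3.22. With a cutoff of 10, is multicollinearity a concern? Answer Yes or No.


Compare VIF = 3.22 to the threshold of 10.
3.22 < 10, so the answer is No.

No


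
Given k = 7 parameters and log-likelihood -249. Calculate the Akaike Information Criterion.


AIC = 2k - 2*loglik = 2(7) - 2(-249).
= 14 + 498 = 512.

512


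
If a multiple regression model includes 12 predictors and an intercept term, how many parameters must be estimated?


Including the intercept, the model has 12 predictor coefficients + 1 intercept.
Total = 13.

13


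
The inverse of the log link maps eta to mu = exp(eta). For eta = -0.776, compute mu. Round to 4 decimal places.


mu = exp(eta) = exp(-0.776).
= 0.4602.

0.4602


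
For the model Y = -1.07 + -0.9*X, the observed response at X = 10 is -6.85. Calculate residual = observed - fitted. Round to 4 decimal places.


Predicted = -1.07 + -0.9 * 10 = -10.0700.
Residual = -6.85 - -10.0700 = 3.2200.

3.2200


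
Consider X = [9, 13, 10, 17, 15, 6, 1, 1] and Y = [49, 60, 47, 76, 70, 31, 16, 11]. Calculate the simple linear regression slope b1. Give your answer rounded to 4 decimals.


First compute the means: xbar = 9.0000, ybar = 45.0000.
Then S_xx = sum((xi - xbar)^2) = 254.0000.
S_xy = sum((xi - xbar)(yi - ybar)) = 1006.0000.
b1 = S_xy / S_xx = 1006.0000 / 254.0000 = 3.9606.

3.9606


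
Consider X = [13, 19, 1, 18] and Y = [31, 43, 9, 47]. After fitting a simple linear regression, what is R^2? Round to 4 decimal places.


The fitted line is Y = 6.5018 + 2.0391*X.
SSres = 23.6874, SStot = 875.0000.
R^2 = 1 - SSres/SStot = 0.9729.

0.9729


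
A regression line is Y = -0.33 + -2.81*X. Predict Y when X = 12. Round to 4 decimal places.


Plug X = 12 into Y = -0.33 + -2.81*X:
Y = -0.33 + -33.7200 = -34.0500.

-34.0500


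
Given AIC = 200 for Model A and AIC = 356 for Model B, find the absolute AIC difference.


Absolute difference = |200 - 356| = 156.
The model with lower AIC (A) is preferred.

156


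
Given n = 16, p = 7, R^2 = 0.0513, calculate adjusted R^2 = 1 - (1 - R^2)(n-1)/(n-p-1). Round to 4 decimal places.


Using the formula:
(1 - 0.0513) = 0.9487.
Multiply by 15/8: 0.9487 * 15 = 14.2305, then 14.2305 / 8 = 1.7788.
Adj R^2 = 1 - 1.7788 = -0.7788.

-0.7788


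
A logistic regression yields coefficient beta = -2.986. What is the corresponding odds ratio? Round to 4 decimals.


The odds ratio is computed as:
OR = e^(-2.986) = 0.0505.

0.0505


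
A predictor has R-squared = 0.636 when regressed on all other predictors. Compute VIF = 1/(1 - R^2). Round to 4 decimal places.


Using VIF = 1/(1 - R^2_j):
1 - 0.636 = 0.364.
VIF = 2.7473.

2.7473


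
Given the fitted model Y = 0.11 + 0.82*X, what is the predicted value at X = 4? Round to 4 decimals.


Plug X = 4 into Y = 0.11 + 0.82*X:
Y = 0.11 + 3.2800 = 3.3900.

3.3900


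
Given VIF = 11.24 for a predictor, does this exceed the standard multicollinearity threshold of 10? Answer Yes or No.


Compare VIF = 11.24 to the threshold of 10.
11.24 >= 10, so the answer is Yes.

Yes


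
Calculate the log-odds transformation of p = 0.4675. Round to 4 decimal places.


1 - p = 0.5325.
p/(1-p) = 0.8779.
logit = ln(0.8779) = -0.1302.

-0.1302


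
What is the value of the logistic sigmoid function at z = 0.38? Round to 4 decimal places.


Compute exp(-0.3800) = 0.6839.
Sigmoid = 1 / (1 + 0.6839) = 1 / 1.6839 = 0.5939.

0.5939


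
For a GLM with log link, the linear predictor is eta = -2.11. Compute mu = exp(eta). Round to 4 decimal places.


The inverse log link gives:
mu = exp(-2.11) = 0.1212.

0.1212


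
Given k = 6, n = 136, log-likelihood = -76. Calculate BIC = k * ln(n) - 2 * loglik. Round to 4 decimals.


ln(136) = 4.912655.
k * ln(n) = 6 * 4.912655 = 29.475930.
-2L = 152.
BIC = 29.475930 + 152 = 181.475930, which rounds to 181.4759.

181.4759


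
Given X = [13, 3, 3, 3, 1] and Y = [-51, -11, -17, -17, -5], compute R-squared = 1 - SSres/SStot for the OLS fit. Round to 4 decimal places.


The fitted line is Y = -3.1316 + -3.7105*X.
SSres = 29.1579, SStot = 1284.8000.
R^2 = 1 - SSres/SStot = 0.9773.

0.9773


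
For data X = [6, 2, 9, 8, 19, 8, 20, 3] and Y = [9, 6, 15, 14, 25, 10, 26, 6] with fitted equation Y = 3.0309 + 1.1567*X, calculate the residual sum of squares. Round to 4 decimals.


For each point, residual = actual - predicted.
Residuals: [-0.9711, 0.6557, 1.5588, 1.7155, -0.0082, -2.2845, -0.1649, -0.5010].
Sum of squared residuals = 12.2430.

12.2430


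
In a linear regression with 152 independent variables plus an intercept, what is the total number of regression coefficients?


Including the intercept, the model has 152 predictor coefficients + 1 intercept.
Total = 153.

153


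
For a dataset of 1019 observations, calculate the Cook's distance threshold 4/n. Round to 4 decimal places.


The threshold is 4/n.
4/1019 = 0.0039.

0.0039


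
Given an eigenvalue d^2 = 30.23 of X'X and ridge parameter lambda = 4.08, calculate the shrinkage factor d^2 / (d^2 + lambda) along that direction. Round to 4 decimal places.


d^2 + lambda = 30.23 + 4.08 = 34.3100.
Shrinkage factor = 30.23/34.3100 = 0.8811.

0.8811


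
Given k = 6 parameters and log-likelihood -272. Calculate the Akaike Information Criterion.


Compute:
2k = 2*6 = 12.
-2*loglik = -2*(-272) = 544.
AIC = 12 + 544 = 556.

556


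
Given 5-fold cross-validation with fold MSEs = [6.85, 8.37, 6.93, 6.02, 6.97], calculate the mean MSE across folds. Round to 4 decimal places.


Add all fold MSEs: 35.1400.
Divide by k = 5: 35.1400/5 = 7.0280.

7.0280


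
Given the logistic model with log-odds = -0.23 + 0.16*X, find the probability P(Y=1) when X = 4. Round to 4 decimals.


Linear predictor: z = -0.23 + 0.16 * 4 = 0.4100.
P = 1/(1 + exp(-0.4100)) = 1/(1 + 0.6637) = 0.6011.

0.6011


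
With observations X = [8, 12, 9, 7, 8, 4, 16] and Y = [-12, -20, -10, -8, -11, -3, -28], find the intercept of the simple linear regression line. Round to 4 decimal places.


First find the slope: b1 = -2.1254.
Means: xbar = 9.1429, ybar = -13.1429.
b0 = ybar - b1 * xbar = -13.1429 - -2.1254 * 9.1429 = 6.2894.

6.2894


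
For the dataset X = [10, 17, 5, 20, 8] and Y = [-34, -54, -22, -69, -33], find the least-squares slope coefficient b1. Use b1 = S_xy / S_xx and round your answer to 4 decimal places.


First compute the means: xbar = 12.0000, ybar = -42.4000.
Then S_xx = sum((xi - xbar)^2) = 158.0000.
S_xy = sum((xi - xbar)(yi - ybar)) = -468.0000.
b1 = S_xy / S_xx = -468.0000 / 158.0000 = -2.9620.

-2.9620


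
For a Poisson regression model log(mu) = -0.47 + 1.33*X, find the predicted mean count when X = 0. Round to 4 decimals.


Compute eta = -0.47 + 1.33 * 0 = -0.4700.
Apply inverse link: mu = e^-0.4700 = 0.6250.

0.6250


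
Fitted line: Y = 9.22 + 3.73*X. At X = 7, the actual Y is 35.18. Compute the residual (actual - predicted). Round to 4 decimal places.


Predicted = 9.22 + 3.73 * 7 = 35.3300.
Residual = 35.18 - 35.3300 = -0.1500.

-0.1500


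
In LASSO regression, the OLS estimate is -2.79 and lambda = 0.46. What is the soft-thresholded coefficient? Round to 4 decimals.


Absolute value: |-2.79| = 2.79.
Compare to lambda = 0.46.
Since |beta| > lambda, coefficient = sign(beta)*(|beta| - lambda) = -2.3300.

-2.3300


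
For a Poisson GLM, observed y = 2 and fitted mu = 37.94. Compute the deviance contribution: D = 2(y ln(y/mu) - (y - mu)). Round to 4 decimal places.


First: ln(2/37.94) = -2.942859.
Then: 2 * -2.942859 = -5.885718.
y - mu = 2 - 37.94 = -35.94.
D = 2(-5.885718 - -35.94) = 60.108564, which rounds to 60.1086.

60.1086


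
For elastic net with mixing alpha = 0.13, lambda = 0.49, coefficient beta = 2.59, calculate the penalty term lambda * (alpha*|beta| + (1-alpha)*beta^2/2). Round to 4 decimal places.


L1 component = 0.13 * |2.59| = 0.3367.
L2 component = 0.87 * 2.59^2 / 2 = 2.9180.
Penalty = 0.49 * (0.3367 + 2.9180) = 0.49 * 3.2547 = 1.5948.

1.5948


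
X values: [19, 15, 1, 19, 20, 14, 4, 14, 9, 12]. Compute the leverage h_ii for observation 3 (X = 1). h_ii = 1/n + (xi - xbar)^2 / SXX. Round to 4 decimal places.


Mean of X: xbar = 12.7000.
SXX = 368.1000.
For X = 1: h = 1/10 + (1 - 12.7000)^2/368.1000 = 0.4719.

0.4719


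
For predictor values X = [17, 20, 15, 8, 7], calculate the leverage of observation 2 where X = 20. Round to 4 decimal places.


n = 5, xbar = 13.4000.
SXX = sum((xi - xbar)^2) = 129.2000.
h = 1/5 + (20 - 13.4000)^2 / 129.2000 = 0.5372.

0.5372


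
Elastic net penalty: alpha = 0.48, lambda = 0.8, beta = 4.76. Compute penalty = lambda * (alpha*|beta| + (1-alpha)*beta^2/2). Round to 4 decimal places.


alpha * |beta| = 0.48 * 4.76 = 2.2848.
(1-alpha) * beta^2/2 = 0.52 * 22.6576/2 = 5.8910.
Total = 0.8 * (2.2848 + 5.8910) = 6.5406.

6.5406


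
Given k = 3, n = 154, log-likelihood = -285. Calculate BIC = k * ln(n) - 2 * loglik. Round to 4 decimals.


Compute k*ln(n) = 3*ln(154) = 3*5.036953 = 15.110859.
Then -2*loglik = 570.
BIC = 15.110859 + 570 = 585.110859, which rounds to 585.1109.

585.1109


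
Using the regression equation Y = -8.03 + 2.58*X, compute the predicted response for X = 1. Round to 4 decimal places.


Predicted value:
Y = -8.03 + (2.58)(1) = -8.03 + 2.5800 = -5.4500.

-5.4500


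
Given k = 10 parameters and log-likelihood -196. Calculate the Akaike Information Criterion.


AIC = 2*10 - 2*(-196).
= 20 + 392 = 412.

412


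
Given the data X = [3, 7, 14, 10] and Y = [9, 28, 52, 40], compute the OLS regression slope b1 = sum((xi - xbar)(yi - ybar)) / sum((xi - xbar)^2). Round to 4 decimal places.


First compute the means: xbar = 8.5000, ybar = 32.2500.
Then S_xx = sum((xi - xbar)^2) = 65.0000.
S_xy = sum((xi - xbar)(yi - ybar)) = 254.5000.
b1 = S_xy / S_xx = 254.5000 / 65.0000 = 3.9154.

3.9154


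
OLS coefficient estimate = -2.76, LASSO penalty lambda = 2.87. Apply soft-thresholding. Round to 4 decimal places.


Check: |-2.76| = 2.76 vs lambda = 2.87.
Since |beta| <= lambda, the coefficient is set to 0.
Soft-thresholded coefficient = 0.0000.

0.0000


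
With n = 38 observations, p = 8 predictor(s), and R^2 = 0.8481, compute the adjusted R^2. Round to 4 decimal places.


Using the formula:
(1 - 0.8481) = 0.1519.
Multiply by 37/29: 0.1519 * 37 = 5.6203, then 5.6203 / 29 = 0.1938.
Adj R^2 = 1 - 0.1938 = 0.8062.

0.8062


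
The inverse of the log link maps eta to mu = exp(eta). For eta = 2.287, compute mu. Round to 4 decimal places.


Apply the inverse link:
mu = e^2.287 = 9.8454.

9.8454


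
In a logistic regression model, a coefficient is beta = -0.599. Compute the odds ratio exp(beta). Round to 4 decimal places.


exp(-0.599) = 0.5494.
So the odds ratio is 0.5494.

0.5494


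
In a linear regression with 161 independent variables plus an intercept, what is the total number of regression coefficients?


Each predictor gets one coefficient, plus one intercept.
Total parameters = 161 + 1 = 162.

162


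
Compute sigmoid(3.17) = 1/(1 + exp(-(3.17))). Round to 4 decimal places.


First, exp(-3.1700) = 0.0420.
Then sigma(z) = 1/(1 + 0.0420) = 0.9597.

0.9597


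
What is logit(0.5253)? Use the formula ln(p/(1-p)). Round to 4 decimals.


The odds are p/(1-p) = 0.5253 / 0.4747 = 1.1066.
logit(p) = ln(1.1066) = 0.1013.

0.1013


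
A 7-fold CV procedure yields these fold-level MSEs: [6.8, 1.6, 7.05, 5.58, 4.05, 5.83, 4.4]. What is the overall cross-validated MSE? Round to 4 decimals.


Sum of fold MSEs = 35.3100.
Average = 35.3100 / 7 = 5.0443.

5.0443


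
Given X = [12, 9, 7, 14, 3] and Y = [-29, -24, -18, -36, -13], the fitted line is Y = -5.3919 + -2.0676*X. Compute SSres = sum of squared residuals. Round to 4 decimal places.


For each point, residual = actual - predicted.
Residuals: [1.2031, 0.0003, 1.8651, -1.6617, -1.4053].
Sum of squared residuals = 9.6622.

9.6622


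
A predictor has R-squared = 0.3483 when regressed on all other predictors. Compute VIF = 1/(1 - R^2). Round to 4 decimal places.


Denominator: 1 - 0.3483 = 0.6517.
VIF = 1 / 0.6517 = 1.5344.

1.5344


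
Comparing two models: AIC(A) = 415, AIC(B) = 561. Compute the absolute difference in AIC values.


|AIC_A - AIC_B| = |415 - 561| = 146.
Model A is preferred (lower AIC).

146


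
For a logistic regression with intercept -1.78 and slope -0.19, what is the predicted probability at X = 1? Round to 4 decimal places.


Linear predictor: z = -1.78 + -0.19 * 1 = -1.9700.
P = 1/(1 + exp(1.9700)) = 1/(1 + 7.1707) = 0.1224.

0.1224


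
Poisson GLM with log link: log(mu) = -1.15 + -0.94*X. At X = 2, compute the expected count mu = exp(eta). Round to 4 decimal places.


Linear predictor: eta = -1.15 + (-0.94)(2) = -3.0300.
Expected count: mu = exp(-3.0300) = 0.0483.

0.0483


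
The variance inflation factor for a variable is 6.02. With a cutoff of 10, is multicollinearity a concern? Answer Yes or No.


Check: VIF = 6.02 vs threshold = 10.
Since 6.02 < 10, the answer is No.

No


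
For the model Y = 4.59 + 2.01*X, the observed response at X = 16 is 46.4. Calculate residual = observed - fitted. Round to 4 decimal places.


Predicted = 4.59 + 2.01 * 16 = 36.7500.
Residual = 46.4 - 36.7500 = 9.6500.

9.6500


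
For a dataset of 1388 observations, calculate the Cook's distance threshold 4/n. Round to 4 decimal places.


Cook's distance cutoff = 4/n = 4/1388.
= 0.0029.

0.0029


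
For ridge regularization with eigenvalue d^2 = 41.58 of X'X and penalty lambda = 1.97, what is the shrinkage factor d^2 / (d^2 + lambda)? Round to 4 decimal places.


Denominator = d^2 + lambda = 41.58 + 1.97 = 43.5500.
Shrinkage = 41.58 / 43.5500 = 0.9548.

0.9548


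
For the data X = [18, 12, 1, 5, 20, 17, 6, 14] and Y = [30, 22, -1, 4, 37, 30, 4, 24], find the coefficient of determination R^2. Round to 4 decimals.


After computing the OLS fit (b0=-5.2486, b1=2.0644):
SSres = 26.6155, SStot = 1449.5000.
R^2 = 1 - 26.6155/1449.5000 = 0.9816.

0.9816


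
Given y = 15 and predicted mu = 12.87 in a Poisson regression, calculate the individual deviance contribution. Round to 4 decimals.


y/mu = 15/12.87 = 1.165501 (approx.), and ln(15/12.87) = 0.153151.
y * ln(y/mu) = 15 * 0.153151 = 2.297265.
y - mu = 2.13.
D = 2 * (2.297265 - 2.13) = 0.334530, which rounds to 0.3345.

0.3345


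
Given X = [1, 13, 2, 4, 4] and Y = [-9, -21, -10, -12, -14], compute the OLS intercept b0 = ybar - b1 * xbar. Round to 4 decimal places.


The slope is b1 = -0.9824.
Sample means are xbar = 4.8000 and ybar = -13.2000.
Intercept: b0 = -13.2000 - (-0.9824)(4.8000) = -8.4846.

-8.4846


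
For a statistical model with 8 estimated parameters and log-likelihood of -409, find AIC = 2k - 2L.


AIC = 2*8 - 2*(-409).
= 16 + 818 = 834.

834


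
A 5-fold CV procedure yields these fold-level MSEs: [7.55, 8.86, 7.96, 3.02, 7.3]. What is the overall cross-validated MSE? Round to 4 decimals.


Sum of fold MSEs = 34.6900.
Average = 34.6900 / 5 = 6.9380.

6.9380


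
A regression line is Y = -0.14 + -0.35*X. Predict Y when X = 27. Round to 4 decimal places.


Substitute X = 27 into the equation:
Y = -0.14 + -0.35 * 27 = -0.14 + -9.4500 = -9.5900.

-9.5900


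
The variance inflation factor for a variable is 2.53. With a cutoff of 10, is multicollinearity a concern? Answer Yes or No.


Compare VIF = 2.53 to the threshold of 10.
2.53 < 10, so the answer is No.

No


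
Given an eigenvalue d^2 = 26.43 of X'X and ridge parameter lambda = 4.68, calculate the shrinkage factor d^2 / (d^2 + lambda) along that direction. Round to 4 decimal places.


Denominator = d^2 + lambda = 26.43 + 4.68 = 31.1100.
Shrinkage = 26.43 / 31.1100 = 0.8496.

0.8496


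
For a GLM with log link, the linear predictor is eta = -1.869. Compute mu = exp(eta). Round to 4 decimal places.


mu = exp(eta) = exp(-1.869).
= 0.1543.

0.1543


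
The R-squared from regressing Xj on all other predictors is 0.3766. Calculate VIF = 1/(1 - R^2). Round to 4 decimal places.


Using VIF = 1/(1 - R^2_j):
1 - 0.3766 = 0.6234.
VIF = 1.6041.

1.6041


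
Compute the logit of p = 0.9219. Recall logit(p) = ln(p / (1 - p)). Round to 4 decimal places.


Compute the odds: 0.9219/0.0781 = 11.8041.
Take the natural log: ln(11.8041) = 2.4684.

2.4684


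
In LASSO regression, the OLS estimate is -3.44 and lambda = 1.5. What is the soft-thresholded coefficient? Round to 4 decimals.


|beta_OLS| = 3.44.
lambda = 1.5.
Since |beta| > lambda, coefficient = sign(beta)*(|beta| - lambda) = -1.9400.
Result = -1.9400.

-1.9400


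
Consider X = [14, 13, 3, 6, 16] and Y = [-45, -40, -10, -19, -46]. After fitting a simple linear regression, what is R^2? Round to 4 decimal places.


After computing the OLS fit (b0=-1.5974, b1=-2.9233):
SSres = 12.0639, SStot = 1082.0000.
R^2 = 1 - 12.0639/1082.0000 = 0.9889.

0.9889


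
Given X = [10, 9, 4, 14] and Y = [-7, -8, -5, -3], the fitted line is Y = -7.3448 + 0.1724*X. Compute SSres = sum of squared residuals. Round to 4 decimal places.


Compute predicted values, then residuals = yi - yhat_i.
Residuals: [-1.3792, -2.2068, 1.6552, 1.9312].
SSres = sum(residual^2) = 13.2414.

13.2414


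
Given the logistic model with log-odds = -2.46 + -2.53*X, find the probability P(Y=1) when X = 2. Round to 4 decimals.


z = -2.46 + -2.53 * 2 = -7.5200.
Sigmoid: P = 1 / (1 + exp(7.5200)) = 0.0005.

0.0005


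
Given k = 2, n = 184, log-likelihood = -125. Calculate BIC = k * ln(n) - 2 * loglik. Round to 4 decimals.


Compute k*ln(n) = 2*ln(184) = 2*5.214936 = 10.429872.
Then -2*loglik = 250.
BIC = 10.429872 + 250 = 260.429872, which rounds to 260.4299.

260.4299


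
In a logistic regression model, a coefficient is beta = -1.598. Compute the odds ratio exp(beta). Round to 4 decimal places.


exp(-1.598) = 0.2023.
So the odds ratio is 0.2023.

0.2023


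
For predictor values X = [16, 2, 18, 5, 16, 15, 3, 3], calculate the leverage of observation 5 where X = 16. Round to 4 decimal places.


Compute xbar = 9.7500 with n = 8 observations.
SXX = 347.5000.
Leverage = 1/8 + (16 - 9.7500)^2/347.5000 = 0.2374.

0.2374


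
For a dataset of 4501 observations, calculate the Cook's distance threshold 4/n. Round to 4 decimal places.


The threshold is 4/n.
4/4501 = 0.0009.

0.0009


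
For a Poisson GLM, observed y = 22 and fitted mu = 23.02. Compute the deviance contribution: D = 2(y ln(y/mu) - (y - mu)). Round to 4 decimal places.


First: ln(22/23.02) = -0.045321.
Then: 22 * -0.045321 = -0.997062.
y - mu = 22 - 23.02 = -1.02.
D = 2(-0.997062 - -1.02) = 0.045876, which rounds to 0.0459.

0.0459
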